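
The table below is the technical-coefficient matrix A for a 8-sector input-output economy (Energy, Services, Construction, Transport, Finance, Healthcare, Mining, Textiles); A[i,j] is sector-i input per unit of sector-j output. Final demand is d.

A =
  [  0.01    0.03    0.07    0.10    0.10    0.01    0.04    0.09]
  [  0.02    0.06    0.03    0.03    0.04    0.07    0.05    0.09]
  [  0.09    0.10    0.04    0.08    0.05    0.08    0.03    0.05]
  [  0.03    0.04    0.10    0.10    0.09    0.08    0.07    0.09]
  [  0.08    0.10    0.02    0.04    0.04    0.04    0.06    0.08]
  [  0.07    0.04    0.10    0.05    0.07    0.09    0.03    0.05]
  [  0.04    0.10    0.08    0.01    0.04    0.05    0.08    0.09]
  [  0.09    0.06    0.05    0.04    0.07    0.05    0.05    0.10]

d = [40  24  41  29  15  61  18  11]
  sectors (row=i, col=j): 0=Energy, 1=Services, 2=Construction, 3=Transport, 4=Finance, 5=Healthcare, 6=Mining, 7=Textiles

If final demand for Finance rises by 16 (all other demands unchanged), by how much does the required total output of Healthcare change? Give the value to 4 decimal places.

Form M = I − A:
  [  0.99   -0.03   -0.07   -0.10   -0.10   -0.01   -0.04   -0.09]
  [ -0.02    0.94   -0.03   -0.03   -0.04   -0.07   -0.05   -0.09]
  [ -0.09   -0.10    0.96   -0.08   -0.05   -0.08   -0.03   -0.05]
  [ -0.03   -0.04   -0.10    0.90   -0.09   -0.08   -0.07   -0.09]
  [ -0.08   -0.10   -0.02   -0.04    0.96   -0.04   -0.06   -0.08]
  [ -0.07   -0.04   -0.10   -0.05   -0.07    0.91   -0.03   -0.05]
  [ -0.04   -0.10   -0.08   -0.01   -0.04   -0.05    0.92   -0.09]
  [ -0.09   -0.06   -0.05   -0.04   -0.07   -0.05   -0.05    0.90]
Leontief inverse L = M⁻¹:
  [  1.0630    0.0923    0.1217    0.1507    0.1552    0.0634    0.0877    0.1635]
  [  0.0639    1.1100    0.0756    0.0688    0.0865    0.1158    0.0885    0.1514]
  [  0.1421    0.1629    1.1021    0.1388    0.1152    0.1399    0.0808    0.1317]
  [  0.0996    0.1208    0.1724    1.1669    0.1638    0.1527    0.1310    0.1845]
  [  0.1255    0.1568    0.0722    0.0873    1.0954    0.0899    0.1057    0.1539]
  [  0.1264    0.1048    0.1592    0.1078    0.1321    1.1488    0.0775    0.1261]
  [  0.0931    0.1649    0.1336    0.0578    0.0957    0.1058    1.1274    0.1661]
  [  0.1448    0.1248    0.1080    0.0952    0.1328    0.1053    0.1001    1.1813]
Total output x = L · d:
  x_0 = 1.0630·40 + 0.0923·24 + 0.1217·41 + 0.1507·29 + 0.1552·15 + 0.0634·61 + 0.0877·18 + 0.1635·11 = 63.6671
  x_1 = 0.0639·40 + 1.1100·24 + 0.0756·41 + 0.0688·29 + 0.0865·15 + 0.1158·61 + 0.0885·18 + 0.1514·11 = 45.9109
  x_2 = 0.1421·40 + 0.1629·24 + 1.1021·41 + 0.1388·29 + 0.1152·15 + 0.1399·61 + 0.0808·18 + 0.1317·11 = 71.9752
  x_3 = 0.0996·40 + 0.1208·24 + 0.1724·41 + 1.1669·29 + 0.1638·15 + 0.1527·61 + 0.1310·18 + 0.1845·11 = 63.9508
  x_4 = 0.1255·40 + 0.1568·24 + 0.0722·41 + 0.0873·29 + 1.0954·15 + 0.0899·61 + 0.1057·18 + 0.1539·11 = 39.7817
  x_5 = 0.1264·40 + 0.1048·24 + 0.1592·41 + 0.1078·29 + 0.1321·15 + 1.1488·61 + 0.0775·18 + 0.1261·11 = 92.0635
  x_6 = 0.0931·40 + 0.1649·24 + 0.1336·41 + 0.0578·29 + 0.0957·15 + 0.1058·61 + 1.1274·18 + 0.1661·11 = 44.8445
  x_7 = 0.1448·40 + 0.1248·24 + 0.1080·41 + 0.0952·29 + 0.1328·15 + 0.1053·61 + 0.1001·18 + 1.1813·11 = 39.1907
Δx_5 = L[5,4] · Δd_4 = 0.1321 · 16 = 2.1139

2.1139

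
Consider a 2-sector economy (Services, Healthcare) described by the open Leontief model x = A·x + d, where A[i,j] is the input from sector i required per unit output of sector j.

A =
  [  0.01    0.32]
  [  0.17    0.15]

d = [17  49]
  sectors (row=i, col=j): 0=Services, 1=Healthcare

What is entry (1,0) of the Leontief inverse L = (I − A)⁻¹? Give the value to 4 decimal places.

L[1,0] = 0.2160

Form M = I − A:
  [  0.99   -0.32]
  [ -0.17    0.85]
Leontief inverse L = M⁻¹:
  [  1.0799    0.4066]
  [  0.2160    1.2578]
Total output x = L · d:
  x_0 = 1.0799·17 + 0.4066·49 = 38.2798
  x_1 = 0.2160·17 + 1.2578·49 = 65.3030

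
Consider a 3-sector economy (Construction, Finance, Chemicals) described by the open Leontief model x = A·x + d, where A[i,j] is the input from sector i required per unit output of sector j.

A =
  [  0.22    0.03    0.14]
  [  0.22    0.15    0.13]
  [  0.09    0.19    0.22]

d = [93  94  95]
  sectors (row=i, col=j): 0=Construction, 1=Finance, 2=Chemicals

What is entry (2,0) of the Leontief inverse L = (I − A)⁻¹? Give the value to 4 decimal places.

Form M = I − A:
  [  0.78   -0.03   -0.14]
  [ -0.22    0.85   -0.13]
  [ -0.09   -0.19    0.78]
Leontief inverse L = M⁻¹:
  [  1.3415    0.1051    0.2583]
  [  0.3852    1.2522    0.2778]
  [  0.2486    0.3171    1.3795]
Total output x = L · d:
  x_0 = 1.3415·93 + 0.1051·94 + 0.2583·95 = 159.1747
  x_1 = 0.3852·93 + 1.2522·94 + 0.2778·95 = 179.9259
  x_2 = 0.2486·93 + 0.3171·94 + 1.3795·95 = 183.9893

L[2,0] = 0.2486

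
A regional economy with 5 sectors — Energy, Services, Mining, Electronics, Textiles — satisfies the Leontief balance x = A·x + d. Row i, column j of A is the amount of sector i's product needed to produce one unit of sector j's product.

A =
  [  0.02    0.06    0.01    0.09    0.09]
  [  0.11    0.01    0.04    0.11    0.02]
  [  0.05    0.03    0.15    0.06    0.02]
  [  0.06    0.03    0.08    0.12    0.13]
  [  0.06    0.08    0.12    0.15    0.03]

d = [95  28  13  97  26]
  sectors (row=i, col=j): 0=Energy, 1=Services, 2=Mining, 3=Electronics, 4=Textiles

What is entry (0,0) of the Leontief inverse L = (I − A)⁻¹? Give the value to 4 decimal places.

Form M = I − A:
  [  0.98   -0.06   -0.01   -0.09   -0.09]
  [ -0.11    0.99   -0.04   -0.11   -0.02]
  [ -0.05   -0.03    0.85   -0.06   -0.02]
  [ -0.06   -0.03   -0.08    0.88   -0.13]
  [ -0.06   -0.08   -0.12   -0.15    0.97]
Leontief inverse L = M⁻¹:
  [  1.0474    0.0787    0.0460    0.1403    0.1186]
  [  0.1323    1.0296    0.0727    0.1567    0.0560]
  [  0.0755    0.0477    1.1959    0.1031    0.0465]
  [  0.0976    0.0603    0.1407    1.1930    0.1731]
  [  0.1001    0.1050    0.1785    0.2188    1.0754]
Total output x = L · d:
  x_0 = 1.0474·95 + 0.0787·28 + 0.0460·13 + 0.1403·97 + 0.1186·26 = 119.0001
  x_1 = 0.1323·95 + 1.0296·28 + 0.0727·13 + 0.1567·97 + 0.0560·26 = 59.0009
  x_2 = 0.0755·95 + 0.0477·28 + 1.1959·13 + 0.1031·97 + 0.0465·26 = 35.2703
  x_3 = 0.0976·95 + 0.0603·28 + 0.1407·13 + 1.1930·97 + 0.1731·26 = 133.0077
  x_4 = 0.1001·95 + 0.1050·28 + 0.1785·13 + 0.2188·97 + 1.0754·26 = 63.9625

L[0,0] = 1.0474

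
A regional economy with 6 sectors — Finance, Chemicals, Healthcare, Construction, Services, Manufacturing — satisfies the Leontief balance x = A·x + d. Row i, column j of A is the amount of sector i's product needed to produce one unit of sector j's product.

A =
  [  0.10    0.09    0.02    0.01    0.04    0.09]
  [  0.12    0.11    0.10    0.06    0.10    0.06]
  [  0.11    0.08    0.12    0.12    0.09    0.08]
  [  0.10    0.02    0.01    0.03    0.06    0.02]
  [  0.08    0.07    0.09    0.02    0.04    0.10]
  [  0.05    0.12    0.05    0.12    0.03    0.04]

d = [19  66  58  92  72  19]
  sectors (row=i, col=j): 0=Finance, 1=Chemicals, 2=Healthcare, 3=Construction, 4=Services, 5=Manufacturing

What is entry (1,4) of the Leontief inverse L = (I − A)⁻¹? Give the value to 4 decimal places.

Form M = I − A:
  [  0.90   -0.09   -0.02   -0.01   -0.04   -0.09]
  [ -0.12    0.89   -0.10   -0.06   -0.10   -0.06]
  [ -0.11   -0.08    0.88   -0.12   -0.09   -0.08]
  [ -0.10   -0.02   -0.01    0.97   -0.06   -0.02]
  [ -0.08   -0.07   -0.09   -0.02    0.96   -0.10]
  [ -0.05   -0.12   -0.05   -0.12   -0.03    0.96]
Leontief inverse L = M⁻¹:
  [  1.1571    0.1470    0.0588    0.0461    0.0760    0.1314]
  [  0.2133    1.1923    0.1652    0.1154    0.1598    0.1273]
  [  0.2086    0.1638    1.1858    0.1805    0.1528    0.1483]
  [  0.1374    0.0533    0.0322    1.0474    0.0813    0.0492]
  [  0.1469    0.1340    0.1386    0.0676    1.0836    0.1480]
  [  0.1196    0.1761    0.0938    0.1593    0.0759    1.0829]
Total output x = L · d:
  x_0 = 1.1571·19 + 0.1470·66 + 0.0588·58 + 0.0461·92 + 0.0760·72 + 0.1314·19 = 47.3122
  x_1 = 0.2133·19 + 1.1923·66 + 0.1652·58 + 0.1154·92 + 0.1598·72 + 0.1273·19 = 116.8736
  x_2 = 0.2086·19 + 0.1638·66 + 1.1858·58 + 0.1805·92 + 0.1528·72 + 0.1483·19 = 113.9760
  x_3 = 0.1374·19 + 0.0533·66 + 0.0322·58 + 1.0474·92 + 0.0813·72 + 0.0492·19 = 111.1466
  x_4 = 0.1469·19 + 0.1340·66 + 0.1386·58 + 0.0676·92 + 1.0836·72 + 0.1480·19 = 106.7186
  x_5 = 0.1196·19 + 0.1761·66 + 0.0938·58 + 0.1593·92 + 0.0759·72 + 1.0829·19 = 60.0296

L[1,4] = 0.1598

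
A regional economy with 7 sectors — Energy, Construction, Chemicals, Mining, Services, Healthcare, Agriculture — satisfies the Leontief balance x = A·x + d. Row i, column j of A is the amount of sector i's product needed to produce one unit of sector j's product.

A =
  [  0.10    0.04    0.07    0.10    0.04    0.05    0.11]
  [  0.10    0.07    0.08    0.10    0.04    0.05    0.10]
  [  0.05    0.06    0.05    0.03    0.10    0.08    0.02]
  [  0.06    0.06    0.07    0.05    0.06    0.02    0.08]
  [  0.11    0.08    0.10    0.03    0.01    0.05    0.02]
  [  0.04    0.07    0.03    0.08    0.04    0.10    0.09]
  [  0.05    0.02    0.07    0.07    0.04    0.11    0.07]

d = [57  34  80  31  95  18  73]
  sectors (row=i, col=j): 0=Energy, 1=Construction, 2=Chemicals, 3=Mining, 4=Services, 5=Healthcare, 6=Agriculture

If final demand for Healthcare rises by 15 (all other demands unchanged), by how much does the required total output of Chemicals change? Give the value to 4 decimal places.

Form M = I − A:
  [  0.90   -0.04   -0.07   -0.10   -0.04   -0.05   -0.11]
  [ -0.10    0.93   -0.08   -0.10   -0.04   -0.05   -0.10]
  [ -0.05   -0.06    0.95   -0.03   -0.10   -0.08   -0.02]
  [ -0.06   -0.06   -0.07    0.95   -0.06   -0.02   -0.08]
  [ -0.11   -0.08   -0.10   -0.03    0.99   -0.05   -0.02]
  [ -0.04   -0.07   -0.03   -0.08   -0.04    0.90   -0.09]
  [ -0.05   -0.02   -0.07   -0.07   -0.04   -0.11    0.93]
Leontief inverse L = M⁻¹:
  [  1.1641    0.0884    0.1305    0.1610    0.0852    0.1111    0.1764]
  [  0.1692    1.1224    0.1447    0.1655    0.0883    0.1141    0.1710]
  [  0.1029    0.1024    1.0973    0.0761    0.1316    0.1263    0.0684]
  [  0.1126    0.0994    0.1192    1.0970    0.0951    0.0679    0.1295]
  [  0.1637    0.1210    0.1472    0.0815    1.0484    0.0981    0.0746]
  [  0.0957    0.1151    0.0825    0.1357    0.0779    1.1559    0.1507]
  [  0.1008    0.0629    0.1178    0.1201    0.0778    0.1640    1.1244]
Total output x = L · d:
  x_0 = 1.1641·57 + 0.0884·34 + 0.1305·80 + 0.1610·31 + 0.0852·95 + 0.1111·18 + 0.1764·73 = 107.7581
  x_1 = 0.1692·57 + 1.1224·34 + 0.1447·80 + 0.1655·31 + 0.0883·95 + 0.1141·18 + 0.1710·73 = 87.4394
  x_2 = 0.1029·57 + 0.1024·34 + 1.0973·80 + 0.0761·31 + 0.1316·95 + 0.1263·18 + 0.0684·73 = 119.2638
  x_3 = 0.1126·57 + 0.0994·34 + 0.1192·80 + 1.0970·31 + 0.0951·95 + 0.0679·18 + 0.1295·73 = 73.0499
  x_4 = 0.1637·57 + 0.1210·34 + 0.1472·80 + 0.0815·31 + 1.0484·95 + 0.0981·18 + 0.0746·73 = 134.5502
  x_5 = 0.0957·57 + 0.1151·34 + 0.0825·80 + 0.1357·31 + 0.0779·95 + 1.1559·18 + 0.1507·73 = 59.3844
  x_6 = 0.1008·57 + 0.0629·34 + 0.1178·80 + 0.1201·31 + 0.0778·95 + 0.1640·18 + 1.1244·73 = 113.4548
Δx_2 = L[2,5] · Δd_5 = 0.1263 · 15 = 1.8947

1.8947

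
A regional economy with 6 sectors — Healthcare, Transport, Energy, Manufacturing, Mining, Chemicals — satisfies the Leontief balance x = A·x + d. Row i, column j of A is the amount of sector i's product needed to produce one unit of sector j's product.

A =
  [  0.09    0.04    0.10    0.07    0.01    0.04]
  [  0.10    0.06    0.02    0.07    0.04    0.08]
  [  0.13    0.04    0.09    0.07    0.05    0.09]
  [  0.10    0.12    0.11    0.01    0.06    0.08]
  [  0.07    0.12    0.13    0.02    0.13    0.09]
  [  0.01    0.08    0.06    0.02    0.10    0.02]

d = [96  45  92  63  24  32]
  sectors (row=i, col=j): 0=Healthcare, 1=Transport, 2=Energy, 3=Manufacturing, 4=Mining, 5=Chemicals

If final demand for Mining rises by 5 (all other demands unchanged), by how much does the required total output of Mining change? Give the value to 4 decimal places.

5.9722

Form M = I − A:
  [  0.91   -0.04   -0.10   -0.07   -0.01   -0.04]
  [ -0.10    0.94   -0.02   -0.07   -0.04   -0.08]
  [ -0.13   -0.04    0.91   -0.07   -0.05   -0.09]
  [ -0.10   -0.12   -0.11    0.99   -0.06   -0.08]
  [ -0.07   -0.12   -0.13   -0.02    0.87   -0.09]
  [ -0.01   -0.08   -0.06   -0.02   -0.10    0.98]
Leontief inverse L = M⁻¹:
  [  1.1442    0.0798    0.1507    0.0996    0.0414    0.0790]
  [  0.1496    1.1056    0.0713    0.0977    0.0769    0.1180]
  [  0.1968    0.0956    1.1587    0.1074    0.0967    0.1399]
  [  0.1692    0.1739    0.1737    1.0515    0.1077    0.1328]
  [  0.1517    0.1896    0.2098    0.0662    1.1944    0.1560]
  [  0.0549    0.1198    0.1032    0.0438    0.1367    1.0580]
Total output x = L · d:
  x_0 = 1.1442·96 + 0.0798·45 + 0.1507·92 + 0.0996·63 + 0.0414·24 + 0.0790·32 = 137.0956
  x_1 = 0.1496·96 + 1.1056·45 + 0.0713·92 + 0.0977·63 + 0.0769·24 + 0.1180·32 = 82.4560
  x_2 = 0.1968·96 + 0.0956·45 + 1.1587·92 + 0.1074·63 + 0.0967·24 + 0.1399·32 = 143.3576
  x_3 = 0.1692·96 + 0.1739·45 + 0.1737·92 + 1.0515·63 + 0.1077·24 + 0.1328·32 = 113.1227
  x_4 = 0.1517·96 + 0.1896·45 + 0.2098·92 + 0.0662·63 + 1.1944·24 + 0.1560·32 = 80.2245
  x_5 = 0.0549·96 + 0.1198·45 + 0.1032·92 + 0.0438·63 + 0.1367·24 + 1.0580·32 = 60.0549
Δx_4 = L[4,4] · Δd_4 = 1.1944 · 5 = 5.9722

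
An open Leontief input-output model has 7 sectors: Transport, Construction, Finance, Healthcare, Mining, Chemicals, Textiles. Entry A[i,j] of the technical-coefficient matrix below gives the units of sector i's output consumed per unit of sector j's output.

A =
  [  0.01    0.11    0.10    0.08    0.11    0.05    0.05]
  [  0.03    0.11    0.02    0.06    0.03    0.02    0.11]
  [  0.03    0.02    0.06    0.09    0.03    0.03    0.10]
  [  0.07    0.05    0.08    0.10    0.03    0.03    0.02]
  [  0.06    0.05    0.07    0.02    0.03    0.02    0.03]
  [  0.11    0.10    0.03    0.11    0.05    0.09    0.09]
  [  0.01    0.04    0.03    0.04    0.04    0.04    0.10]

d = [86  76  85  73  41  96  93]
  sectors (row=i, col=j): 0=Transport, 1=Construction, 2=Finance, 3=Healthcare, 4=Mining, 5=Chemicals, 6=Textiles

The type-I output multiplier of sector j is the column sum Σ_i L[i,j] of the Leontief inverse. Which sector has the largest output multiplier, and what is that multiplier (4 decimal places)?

Form M = I − A:
  [  0.99   -0.11   -0.10   -0.08   -0.11   -0.05   -0.05]
  [ -0.03    0.89   -0.02   -0.06   -0.03   -0.02   -0.11]
  [ -0.03   -0.02    0.94   -0.09   -0.03   -0.03   -0.10]
  [ -0.07   -0.05   -0.08    0.90   -0.03   -0.03   -0.02]
  [ -0.06   -0.05   -0.07   -0.02    0.97   -0.02   -0.03]
  [ -0.11   -0.10   -0.03   -0.11   -0.05    0.91   -0.09]
  [ -0.01   -0.04   -0.03   -0.04   -0.04   -0.04    0.90]
Leontief inverse L = M⁻¹:
  [  1.0473    0.1619    0.1429    0.1357    0.1409    0.0782    0.1094]
  [  0.0529    1.1516    0.0490    0.0996    0.0548    0.0412    0.1573]
  [  0.0545    0.0539    1.0921    0.1315    0.0542    0.0519    0.1409]
  [  0.0976    0.0913    0.1181    1.1483    0.0584    0.0531    0.0625]
  [  0.0776    0.0808    0.0960    0.0526    1.0514    0.0369    0.0648]
  [  0.1533    0.1703    0.0835    0.1805    0.0955    1.1288    0.1587]
  [  0.0304    0.0700    0.0534    0.0717    0.0594    0.0586    1.1367]
Total output x = L · d:
  x_0 = 1.0473·86 + 0.1619·76 + 0.1429·85 + 0.1357·73 + 0.1409·41 + 0.0782·96 + 0.1094·93 = 147.8781
  x_1 = 0.0529·86 + 1.1516·76 + 0.0490·85 + 0.0996·73 + 0.0548·41 + 0.0412·96 + 0.1573·93 = 124.3517
  x_2 = 0.0545·86 + 0.0539·76 + 1.0921·85 + 0.1315·73 + 0.0542·41 + 0.0519·96 + 0.1409·93 = 131.5151
  x_3 = 0.0976·86 + 0.0913·76 + 0.1181·85 + 1.1483·73 + 0.0584·41 + 0.0531·96 + 0.0625·93 = 122.4974
  x_4 = 0.0776·86 + 0.0808·76 + 0.0960·85 + 0.0526·73 + 1.0514·41 + 0.0369·96 + 0.0648·93 = 77.4841
  x_5 = 0.1533·86 + 0.1703·76 + 0.0835·85 + 0.1805·73 + 0.0955·41 + 1.1288·96 + 0.1587·93 = 173.4392
  x_6 = 0.0304·86 + 0.0700·76 + 0.0534·85 + 0.0717·73 + 0.0594·41 + 0.0586·96 + 1.1367·93 = 131.4835
Output multipliers (column sums of L):
  Transport: 1.5135
  Construction: 1.7798
  Finance: 1.6350
  Healthcare: 1.8199
  Mining: 1.5146
  Chemicals: 1.4488
  Textiles: 1.8302

Textiles (1.8302)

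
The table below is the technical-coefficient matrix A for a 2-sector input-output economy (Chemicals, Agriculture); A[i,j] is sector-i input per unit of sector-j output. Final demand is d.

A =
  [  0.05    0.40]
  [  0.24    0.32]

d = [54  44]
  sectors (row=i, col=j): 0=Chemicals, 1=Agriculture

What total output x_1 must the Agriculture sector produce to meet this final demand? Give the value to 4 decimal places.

99.5636

Form M = I − A:
  [  0.95   -0.40]
  [ -0.24    0.68]
Leontief inverse L = M⁻¹:
  [  1.2364    0.7273]
  [  0.4364    1.7273]
Total output x = L · d:
  x_0 = 1.2364·54 + 0.7273·44 = 98.7636
  x_1 = 0.4364·54 + 1.7273·44 = 99.5636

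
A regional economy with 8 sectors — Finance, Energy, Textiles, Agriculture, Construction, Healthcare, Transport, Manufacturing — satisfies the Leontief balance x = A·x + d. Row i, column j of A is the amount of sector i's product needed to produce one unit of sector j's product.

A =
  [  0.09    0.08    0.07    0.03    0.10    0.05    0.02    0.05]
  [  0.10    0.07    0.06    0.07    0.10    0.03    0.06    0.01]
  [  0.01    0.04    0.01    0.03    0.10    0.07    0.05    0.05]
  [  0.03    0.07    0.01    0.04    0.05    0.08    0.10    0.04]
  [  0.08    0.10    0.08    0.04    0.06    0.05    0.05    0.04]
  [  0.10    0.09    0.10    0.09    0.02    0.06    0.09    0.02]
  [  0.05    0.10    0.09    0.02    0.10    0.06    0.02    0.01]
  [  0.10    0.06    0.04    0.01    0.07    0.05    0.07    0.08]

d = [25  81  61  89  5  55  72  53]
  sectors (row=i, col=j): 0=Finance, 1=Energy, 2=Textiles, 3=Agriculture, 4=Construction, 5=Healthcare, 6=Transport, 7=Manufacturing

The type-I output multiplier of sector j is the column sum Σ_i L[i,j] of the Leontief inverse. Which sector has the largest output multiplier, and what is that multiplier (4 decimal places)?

Energy (2.1676)

Form M = I − A:
  [  0.91   -0.08   -0.07   -0.03   -0.10   -0.05   -0.02   -0.05]
  [ -0.10    0.93   -0.06   -0.07   -0.10   -0.03   -0.06   -0.01]
  [ -0.01   -0.04    0.99   -0.03   -0.10   -0.07   -0.05   -0.05]
  [ -0.03   -0.07   -0.01    0.96   -0.05   -0.08   -0.10   -0.04]
  [ -0.08   -0.10   -0.08   -0.04    0.94   -0.05   -0.05   -0.04]
  [ -0.10   -0.09   -0.10   -0.09   -0.02    0.94   -0.09   -0.02]
  [ -0.05   -0.10   -0.09   -0.02   -0.10   -0.06    0.98   -0.01]
  [ -0.10   -0.06   -0.04   -0.01   -0.07   -0.05   -0.07    0.92]
Leontief inverse L = M⁻¹:
  [  1.1586    0.1516    0.1257    0.0701    0.1724    0.1000    0.0705    0.0849]
  [  0.1657    1.1441    0.1163    0.1099    0.1742    0.0819    0.1101    0.0431]
  [  0.0623    0.0963    1.0551    0.0609    0.1498    0.1078    0.0901    0.0743]
  [  0.0895    0.1351    0.0627    1.0762    0.1107    0.1240    0.1448    0.0656]
  [  0.1476    0.1721    0.1358    0.0810    1.1350    0.1011    0.1012    0.0734]
  [  0.1717    0.1712    0.1612    0.1359    0.1047    1.1200    0.1483    0.0564]
  [  0.1109    0.1655    0.1412    0.0594    0.1663    0.1058    1.0671    0.0392]
  [  0.1694    0.1317    0.0976    0.0472    0.1425    0.0989    0.1173    1.1146]
Total output x = L · d:
  x_0 = 1.1586·25 + 0.1516·81 + 0.1257·61 + 0.0701·89 + 0.1724·5 + 0.1000·55 + 0.0705·72 + 0.0849·53 = 71.0968
  x_1 = 0.1657·25 + 1.1441·81 + 0.1163·61 + 0.1099·89 + 0.1742·5 + 0.0819·55 + 0.1101·72 + 0.0431·53 = 129.2736
  x_2 = 0.0623·25 + 0.0963·81 + 1.0551·61 + 0.0609·89 + 0.1498·5 + 0.1078·55 + 0.0901·72 + 0.0743·53 = 96.2497
  x_3 = 0.0895·25 + 0.1351·81 + 0.0627·61 + 1.0762·89 + 0.1107·5 + 0.1240·55 + 0.1448·72 + 0.0656·53 = 134.0668
  x_4 = 0.1476·25 + 0.1721·81 + 0.1358·61 + 0.0810·89 + 1.1350·5 + 0.1011·55 + 0.1012·72 + 0.0734·53 = 55.5347
  x_5 = 0.1717·25 + 0.1712·81 + 0.1612·61 + 0.1359·89 + 0.1047·5 + 1.1200·55 + 0.1483·72 + 0.0564·53 = 115.8803
  x_6 = 0.1109·25 + 0.1655·81 + 0.1412·61 + 0.0594·89 + 0.1663·5 + 0.1058·55 + 1.0671·72 + 0.0392·53 = 115.6322
  x_7 = 0.1694·25 + 0.1317·81 + 0.0976·61 + 0.0472·89 + 0.1425·5 + 0.0989·55 + 0.1173·72 + 1.1146·53 = 98.7309
Output multipliers (column sums of L):
  Finance: 2.0758
  Energy: 2.1676
  Textiles: 1.8956
  Agriculture: 1.6408
  Construction: 2.1556
  Healthcare: 1.8395
  Transport: 1.8494
  Manufacturing: 1.5515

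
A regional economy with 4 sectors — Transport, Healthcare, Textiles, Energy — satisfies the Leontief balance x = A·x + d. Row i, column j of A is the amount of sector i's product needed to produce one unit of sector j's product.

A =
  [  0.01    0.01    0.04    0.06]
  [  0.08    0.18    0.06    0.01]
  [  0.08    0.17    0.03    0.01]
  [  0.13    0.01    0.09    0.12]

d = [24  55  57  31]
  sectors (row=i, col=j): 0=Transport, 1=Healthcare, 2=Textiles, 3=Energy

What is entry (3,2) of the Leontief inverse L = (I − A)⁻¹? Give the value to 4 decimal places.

L[3,2] = 0.1159

Form M = I − A:
  [  0.99   -0.01   -0.04   -0.06]
  [ -0.08    0.82   -0.06   -0.01]
  [ -0.08   -0.17    0.97   -0.01]
  [ -0.13   -0.01   -0.09    0.88]
Leontief inverse L = M⁻¹:
  [  1.0254    0.0238    0.0503    0.0708]
  [  0.1097    1.2384    0.0832    0.0225]
  [  0.1055    0.2194    1.0509    0.0216]
  [  0.1635    0.0400    0.1159    1.1493]
Total output x = L · d:
  x_0 = 1.0254·24 + 0.0238·55 + 0.0503·57 + 0.0708·31 = 30.9798
  x_1 = 0.1097·24 + 1.2384·55 + 0.0832·57 + 0.0225·31 = 76.1855
  x_2 = 0.1055·24 + 0.2194·55 + 1.0509·57 + 0.0216·31 = 75.1685
  x_3 = 0.1635·24 + 0.0400·55 + 0.1159·57 + 1.1493·31 = 48.3573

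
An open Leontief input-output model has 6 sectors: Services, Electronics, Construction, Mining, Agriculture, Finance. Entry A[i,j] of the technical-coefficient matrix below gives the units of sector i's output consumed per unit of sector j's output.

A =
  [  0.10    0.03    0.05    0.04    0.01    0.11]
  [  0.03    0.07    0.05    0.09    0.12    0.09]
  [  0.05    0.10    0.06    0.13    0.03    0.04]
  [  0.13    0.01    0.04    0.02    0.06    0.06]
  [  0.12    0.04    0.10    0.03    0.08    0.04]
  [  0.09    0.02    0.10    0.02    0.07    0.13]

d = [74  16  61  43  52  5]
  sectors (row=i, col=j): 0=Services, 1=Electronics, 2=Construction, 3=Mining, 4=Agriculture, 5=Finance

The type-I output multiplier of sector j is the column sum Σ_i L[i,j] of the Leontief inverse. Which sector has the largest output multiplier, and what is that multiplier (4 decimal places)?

Services (1.8633)

Form M = I − A:
  [  0.90   -0.03   -0.05   -0.04   -0.01   -0.11]
  [ -0.03    0.93   -0.05   -0.09   -0.12   -0.09]
  [ -0.05   -0.10    0.94   -0.13   -0.03   -0.04]
  [ -0.13   -0.01   -0.04    0.98   -0.06   -0.06]
  [ -0.12   -0.04   -0.10   -0.03    0.92   -0.04]
  [ -0.09   -0.02   -0.10   -0.02   -0.07    0.87]
Leontief inverse L = M⁻¹:
  [  1.1489    0.0524    0.0881    0.0679    0.0389    0.1612]
  [  0.0978    1.1012    0.1027    0.1269    0.1675    0.1475]
  [  0.1083    0.1287    1.1010    0.1664    0.0718    0.0924]
  [  0.1780    0.0310    0.0758    1.0453    0.0846    0.1052]
  [  0.1783    0.0720    0.1447    0.0691    1.1146    0.0926]
  [  0.1520    0.0520    0.1514    0.0587    0.1077    1.1900]
Total output x = L · d:
  x_0 = 1.1489·74 + 0.0524·16 + 0.0881·61 + 0.0679·43 + 0.0389·52 + 0.1612·5 = 96.9724
  x_1 = 0.0978·74 + 1.1012·16 + 0.1027·61 + 0.1269·43 + 0.1675·52 + 0.1475·5 = 46.0279
  x_2 = 0.1083·74 + 0.1287·16 + 1.1010·61 + 0.1664·43 + 0.0718·52 + 0.0924·5 = 88.5808
  x_3 = 0.1780·74 + 0.0310·16 + 0.0758·61 + 1.0453·43 + 0.0846·52 + 0.1052·5 = 68.1704
  x_4 = 0.1783·74 + 0.0720·16 + 0.1447·61 + 0.0691·43 + 1.1146·52 + 0.0926·5 = 84.5615
  x_5 = 0.1520·74 + 0.0520·16 + 0.1514·61 + 0.0587·43 + 0.1077·52 + 1.1900·5 = 35.3895
Output multipliers (column sums of L):
  Services: 1.8633
  Electronics: 1.4374
  Construction: 1.6636
  Mining: 1.5342
  Agriculture: 1.5851
  Finance: 1.7889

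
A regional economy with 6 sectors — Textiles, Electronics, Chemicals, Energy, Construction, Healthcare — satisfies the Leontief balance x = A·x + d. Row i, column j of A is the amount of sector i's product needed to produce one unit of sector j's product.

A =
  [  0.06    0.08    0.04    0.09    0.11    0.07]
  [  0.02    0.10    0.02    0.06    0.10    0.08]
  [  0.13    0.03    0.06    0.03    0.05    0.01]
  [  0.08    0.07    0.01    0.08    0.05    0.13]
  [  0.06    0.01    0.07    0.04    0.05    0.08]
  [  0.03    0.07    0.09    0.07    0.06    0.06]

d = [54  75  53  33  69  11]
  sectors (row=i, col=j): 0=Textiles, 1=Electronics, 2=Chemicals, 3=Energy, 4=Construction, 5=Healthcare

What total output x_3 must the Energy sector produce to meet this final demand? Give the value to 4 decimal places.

63.1989

Form M = I − A:
  [  0.94   -0.08   -0.04   -0.09   -0.11   -0.07]
  [ -0.02    0.90   -0.02   -0.06   -0.10   -0.08]
  [ -0.13   -0.03    0.94   -0.03   -0.05   -0.01]
  [ -0.08   -0.07   -0.01    0.92   -0.05   -0.13]
  [ -0.06   -0.01   -0.07   -0.04    0.95   -0.08]
  [ -0.03   -0.07   -0.09   -0.07   -0.06    0.94]
Leontief inverse L = M⁻¹:
  [  1.1024    0.1225    0.0749    0.1348    0.1595    0.1255]
  [  0.0524    1.1364    0.0501    0.0966    0.1414    0.1265]
  [  0.1635    0.0600    1.0836    0.0625    0.0884    0.0450]
  [  0.1165    0.1147    0.0442    1.1255    0.0987    0.1830]
  [  0.0930    0.0378    0.0970    0.0704    1.0833    0.1131]
  [  0.0694    0.1052    0.1194    0.1058    0.1006    1.1024]
Total output x = L · d:
  x_0 = 1.1024·54 + 0.1225·75 + 0.0749·53 + 0.1348·33 + 0.1595·69 + 0.1255·11 = 89.5213
  x_1 = 0.0524·54 + 1.1364·75 + 0.0501·53 + 0.0966·33 + 0.1414·69 + 0.1265·11 = 105.0491
  x_2 = 0.1635·54 + 0.0600·75 + 1.0836·53 + 0.0625·33 + 0.0884·69 + 0.0450·11 = 79.4215
  x_3 = 0.1165·54 + 0.1147·75 + 0.0442·53 + 1.1255·33 + 0.0987·69 + 0.1830·11 = 63.1989
  x_4 = 0.0930·54 + 0.0378·75 + 0.0970·53 + 0.0704·33 + 1.0833·69 + 0.1131·11 = 91.3168
  x_5 = 0.0694·54 + 0.1052·75 + 0.1194·53 + 0.1058·33 + 0.1006·69 + 1.1024·11 = 40.5212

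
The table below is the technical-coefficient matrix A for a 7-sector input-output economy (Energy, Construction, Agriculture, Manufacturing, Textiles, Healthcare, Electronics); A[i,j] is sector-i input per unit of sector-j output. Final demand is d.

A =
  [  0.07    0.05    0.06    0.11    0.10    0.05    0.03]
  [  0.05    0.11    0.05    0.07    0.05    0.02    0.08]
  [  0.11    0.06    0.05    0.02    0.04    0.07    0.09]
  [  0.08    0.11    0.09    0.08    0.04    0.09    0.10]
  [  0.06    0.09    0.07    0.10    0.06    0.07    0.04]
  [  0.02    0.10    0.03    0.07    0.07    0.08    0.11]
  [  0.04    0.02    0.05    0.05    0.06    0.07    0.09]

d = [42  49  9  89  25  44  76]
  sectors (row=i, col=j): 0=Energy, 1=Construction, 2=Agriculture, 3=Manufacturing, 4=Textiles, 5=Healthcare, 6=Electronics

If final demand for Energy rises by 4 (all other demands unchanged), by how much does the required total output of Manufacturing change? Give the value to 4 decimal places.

Form M = I − A:
  [  0.93   -0.05   -0.06   -0.11   -0.10   -0.05   -0.03]
  [ -0.05    0.89   -0.05   -0.07   -0.05   -0.02   -0.08]
  [ -0.11   -0.06    0.95   -0.02   -0.04   -0.07   -0.09]
  [ -0.08   -0.11   -0.09    0.92   -0.04   -0.09   -0.10]
  [ -0.06   -0.09   -0.07   -0.10    0.94   -0.07   -0.04]
  [ -0.02   -0.10   -0.03   -0.07   -0.07    0.92   -0.11]
  [ -0.04   -0.02   -0.05   -0.05   -0.06   -0.07    0.91]
Leontief inverse L = M⁻¹:
  [  1.1271    0.1229    0.1143    0.1769    0.1533    0.1091    0.0986]
  [  0.0992    1.1720    0.0967    0.1266    0.0966    0.0688    0.1423]
  [  0.1577    0.1187    1.0949    0.0790    0.0917    0.1207    0.1512]
  [  0.1461    0.1941    0.1517    1.1563    0.1054    0.1591    0.1878]
  [  0.1174    0.1653    0.1240    0.1664    1.1143    0.1291    0.1135]
  [  0.0702    0.1699    0.0804    0.1327    0.1219    1.1367    0.1826]
  [  0.0816    0.0723    0.0900    0.0996    0.1025    0.1176    1.1465]
Total output x = L · d:
  x_0 = 1.1271·42 + 0.1229·49 + 0.1143·9 + 0.1769·89 + 0.1533·25 + 0.1091·44 + 0.0986·76 = 86.2604
  x_1 = 0.0992·42 + 1.1720·49 + 0.0967·9 + 0.1266·89 + 0.0966·25 + 0.0688·44 + 0.1423·76 = 89.9945
  x_2 = 0.1577·42 + 0.1187·49 + 1.0949·9 + 0.0790·89 + 0.0917·25 + 0.1207·44 + 0.1512·76 = 48.4205
  x_3 = 0.1461·42 + 0.1941·49 + 0.1517·9 + 1.1563·89 + 0.1054·25 + 0.1591·44 + 0.1878·76 = 143.8292
  x_4 = 0.1174·42 + 0.1653·49 + 0.1240·9 + 0.1664·89 + 1.1143·25 + 0.1291·44 + 0.1135·76 = 71.1286
  x_5 = 0.0702·42 + 0.1699·49 + 0.0804·9 + 0.1327·89 + 0.1219·25 + 1.1367·44 + 0.1826·76 = 90.7516
  x_6 = 0.0816·42 + 0.0723·49 + 0.0900·9 + 0.0996·89 + 0.1025·25 + 0.1176·44 + 1.1465·76 = 111.5199
Δx_3 = L[3,0] · Δd_0 = 0.1461 · 4 = 0.5845

0.5845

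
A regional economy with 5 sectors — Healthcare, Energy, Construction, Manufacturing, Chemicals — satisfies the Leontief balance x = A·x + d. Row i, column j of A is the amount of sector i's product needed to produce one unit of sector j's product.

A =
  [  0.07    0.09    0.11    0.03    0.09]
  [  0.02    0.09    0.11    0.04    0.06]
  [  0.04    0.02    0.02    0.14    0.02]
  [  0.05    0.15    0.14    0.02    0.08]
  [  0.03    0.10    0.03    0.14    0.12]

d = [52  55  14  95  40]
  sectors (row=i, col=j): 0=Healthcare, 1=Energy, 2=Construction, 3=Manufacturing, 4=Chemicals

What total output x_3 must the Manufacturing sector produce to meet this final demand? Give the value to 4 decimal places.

124.7387

Form M = I − A:
  [  0.93   -0.09   -0.11   -0.03   -0.09]
  [ -0.02    0.91   -0.11   -0.04   -0.06]
  [ -0.04   -0.02    0.98   -0.14   -0.02]
  [ -0.05   -0.15   -0.14    0.98   -0.08]
  [ -0.03   -0.10   -0.03   -0.14    0.88]
Leontief inverse L = M⁻¹:
  [  1.0934    0.1392    0.1538    0.0800    0.1321]
  [  0.0379    1.1293    0.1454    0.0811    0.0915]
  [  0.0571    0.0610    1.0584    0.1624    0.0488]
  [  0.0743    0.2023    0.1885    1.0755    0.1234]
  [  0.0553    0.1673    0.0878    0.1886    1.1726]
Total output x = L · d:
  x_0 = 1.0934·52 + 0.1392·55 + 0.1538·14 + 0.0800·95 + 0.1321·40 = 79.5539
  x_1 = 0.0379·52 + 1.1293·55 + 0.1454·14 + 0.0811·95 + 0.0915·40 = 77.4797
  x_2 = 0.0571·52 + 0.0610·55 + 1.0584·14 + 0.1624·95 + 0.0488·40 = 38.5283
  x_3 = 0.0743·52 + 0.2023·55 + 0.1885·14 + 1.0755·95 + 0.1234·40 = 124.7387
  x_4 = 0.0553·52 + 0.1673·55 + 0.0878·14 + 0.1886·95 + 1.1726·40 = 78.1294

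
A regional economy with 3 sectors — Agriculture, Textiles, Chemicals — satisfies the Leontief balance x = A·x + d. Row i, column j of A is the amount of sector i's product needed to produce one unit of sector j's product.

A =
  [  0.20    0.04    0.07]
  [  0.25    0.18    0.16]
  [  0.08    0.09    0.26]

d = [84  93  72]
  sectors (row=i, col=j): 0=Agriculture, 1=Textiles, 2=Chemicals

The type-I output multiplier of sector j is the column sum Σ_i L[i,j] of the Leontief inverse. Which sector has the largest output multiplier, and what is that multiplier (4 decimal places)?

Form M = I − A:
  [  0.80   -0.04   -0.07]
  [ -0.25    0.82   -0.16]
  [ -0.08   -0.09    0.74]
Leontief inverse L = M⁻¹:
  [  1.2883    0.0781    0.1387]
  [  0.4301    1.2752    0.3164]
  [  0.1916    0.1635    1.4048]
Total output x = L · d:
  x_0 = 1.2883·84 + 0.0781·93 + 0.1387·72 = 125.4649
  x_1 = 0.4301·84 + 1.2752·93 + 0.3164·72 = 177.5101
  x_2 = 0.1916·84 + 0.1635·93 + 1.4048·72 = 132.4501
Output multipliers (column sums of L):
  Agriculture: 1.9100
  Textiles: 1.5168
  Chemicals: 1.8600

Agriculture (1.9100)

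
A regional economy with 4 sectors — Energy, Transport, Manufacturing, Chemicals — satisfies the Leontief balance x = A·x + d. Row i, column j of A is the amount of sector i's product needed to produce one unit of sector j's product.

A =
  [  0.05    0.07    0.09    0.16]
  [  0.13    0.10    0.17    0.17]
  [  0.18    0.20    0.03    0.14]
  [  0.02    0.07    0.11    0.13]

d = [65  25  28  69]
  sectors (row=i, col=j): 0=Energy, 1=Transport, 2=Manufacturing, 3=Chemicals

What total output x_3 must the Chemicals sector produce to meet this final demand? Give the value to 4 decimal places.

97.2179

Form M = I − A:
  [  0.95   -0.07   -0.09   -0.16]
  [ -0.13    0.90   -0.17   -0.17]
  [ -0.18   -0.20    0.97   -0.14]
  [ -0.02   -0.07   -0.11    0.87]
Leontief inverse L = M⁻¹:
  [  1.1069    0.1408    0.1564    0.2563]
  [  0.2240    1.2135    0.2700    0.3218]
  [  0.2627    0.2963    1.1401    0.2897]
  [  0.0767    0.1383    0.1695    1.2178]
Total output x = L · d:
  x_0 = 1.1069·65 + 0.1408·25 + 0.1564·28 + 0.2563·69 = 97.5327
  x_1 = 0.2240·65 + 1.2135·25 + 0.2700·28 + 0.3218·69 = 74.6584
  x_2 = 0.2627·65 + 0.2963·25 + 1.1401·28 + 0.2897·69 = 76.3898
  x_3 = 0.0767·65 + 0.1383·25 + 0.1695·28 + 1.2178·69 = 97.2179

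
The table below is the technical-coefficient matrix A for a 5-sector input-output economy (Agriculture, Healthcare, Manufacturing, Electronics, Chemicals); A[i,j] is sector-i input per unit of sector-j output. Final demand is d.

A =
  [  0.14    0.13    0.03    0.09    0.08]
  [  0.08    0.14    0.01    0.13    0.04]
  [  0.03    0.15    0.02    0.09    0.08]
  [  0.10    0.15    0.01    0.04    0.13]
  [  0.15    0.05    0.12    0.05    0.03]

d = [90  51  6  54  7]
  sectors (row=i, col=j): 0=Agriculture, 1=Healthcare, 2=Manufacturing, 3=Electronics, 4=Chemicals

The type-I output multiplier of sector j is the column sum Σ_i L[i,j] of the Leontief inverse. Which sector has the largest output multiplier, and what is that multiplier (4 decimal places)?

Healthcare (2.0668)

Form M = I − A:
  [  0.86   -0.13   -0.03   -0.09   -0.08]
  [ -0.08    0.86   -0.01   -0.13   -0.04]
  [ -0.03   -0.15    0.98   -0.09   -0.08]
  [ -0.10   -0.15   -0.01    0.96   -0.13]
  [ -0.15   -0.05   -0.12   -0.05    0.97]
Leontief inverse L = M⁻¹:
  [  1.2288    0.2317    0.0584    0.1592    0.1370]
  [  0.1532    1.2294    0.0303    0.1884    0.0911]
  [  0.0957    0.2285    1.0421    0.1440    0.1226]
  [  0.1826    0.2375    0.0409    1.1040    0.1762]
  [  0.2192    0.1397    0.1416    0.1090    1.0811]
Total output x = L · d:
  x_0 = 1.2288·90 + 0.2317·51 + 0.0584·6 + 0.1592·54 + 0.1370·7 = 132.3114
  x_1 = 0.1532·90 + 1.2294·51 + 0.0303·6 + 0.1884·54 + 0.0911·7 = 87.4838
  x_2 = 0.0957·90 + 0.2285·51 + 1.0421·6 + 0.1440·54 + 0.1226·7 = 35.1552
  x_3 = 0.1826·90 + 0.2375·51 + 0.0409·6 + 1.1040·54 + 0.1762·7 = 89.6412
  x_4 = 0.2192·90 + 0.1397·51 + 0.1416·6 + 0.1090·54 + 1.0811·7 = 41.1563
Output multipliers (column sums of L):
  Agriculture: 1.8795
  Healthcare: 2.0668
  Manufacturing: 1.3133
  Electronics: 1.7046
  Chemicals: 1.6079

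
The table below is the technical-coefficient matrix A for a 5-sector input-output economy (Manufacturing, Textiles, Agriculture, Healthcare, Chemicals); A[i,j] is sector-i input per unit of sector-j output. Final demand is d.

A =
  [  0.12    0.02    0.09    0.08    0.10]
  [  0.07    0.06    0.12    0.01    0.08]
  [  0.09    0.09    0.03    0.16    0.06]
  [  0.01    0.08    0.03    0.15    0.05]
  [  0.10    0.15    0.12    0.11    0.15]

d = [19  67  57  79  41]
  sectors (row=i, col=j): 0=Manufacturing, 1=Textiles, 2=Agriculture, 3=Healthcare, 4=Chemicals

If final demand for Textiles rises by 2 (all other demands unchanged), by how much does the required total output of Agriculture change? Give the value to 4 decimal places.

Form M = I − A:
  [  0.88   -0.02   -0.09   -0.08   -0.10]
  [ -0.07    0.94   -0.12   -0.01   -0.08]
  [ -0.09   -0.09    0.97   -0.16   -0.06]
  [ -0.01   -0.08   -0.03    0.85   -0.05]
  [ -0.10   -0.15   -0.12   -0.11    0.85]
Leontief inverse L = M⁻¹:
  [  1.1781    0.0790    0.1445    0.1605    0.1657]
  [  0.1216    1.1103    0.1676    0.0735    0.1350]
  [  0.1388    0.1459    1.0840    0.2344    0.1204]
  [  0.0411    0.1248    0.0680    1.2066    0.0924]
  [  0.1850    0.2420    0.2084    0.2211    1.2487]
Total output x = L · d:
  x_0 = 1.1781·19 + 0.0790·67 + 0.1445·57 + 0.1605·79 + 0.1657·41 = 55.3835
  x_1 = 0.1216·19 + 1.1103·67 + 0.1676·57 + 0.0735·79 + 0.1350·41 = 97.5937
  x_2 = 0.1388·19 + 0.1459·67 + 1.0840·57 + 0.2344·79 + 0.1204·41 = 97.6534
  x_3 = 0.0411·19 + 0.1248·67 + 0.0680·57 + 1.2066·79 + 0.0924·41 = 112.1228
  x_4 = 0.1850·19 + 0.2420·67 + 0.2084·57 + 0.2211·79 + 1.2487·41 = 100.2698
Δx_2 = L[2,1] · Δd_1 = 0.1459 · 2 = 0.2918

0.2918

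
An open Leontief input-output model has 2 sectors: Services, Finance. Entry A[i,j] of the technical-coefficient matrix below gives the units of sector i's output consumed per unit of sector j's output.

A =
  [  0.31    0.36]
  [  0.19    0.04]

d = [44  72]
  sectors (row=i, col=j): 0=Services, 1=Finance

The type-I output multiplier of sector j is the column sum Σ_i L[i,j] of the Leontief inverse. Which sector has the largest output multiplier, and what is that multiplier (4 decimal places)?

Services (1.9360)

Form M = I − A:
  [  0.69   -0.36]
  [ -0.19    0.96]
Leontief inverse L = M⁻¹:
  [  1.6162    0.6061]
  [  0.3199    1.1616]
Total output x = L · d:
  x_0 = 1.6162·44 + 0.6061·72 = 114.7475
  x_1 = 0.3199·44 + 1.1616·72 = 97.7104
Output multipliers (column sums of L):
  Services: 1.9360
  Finance: 1.7677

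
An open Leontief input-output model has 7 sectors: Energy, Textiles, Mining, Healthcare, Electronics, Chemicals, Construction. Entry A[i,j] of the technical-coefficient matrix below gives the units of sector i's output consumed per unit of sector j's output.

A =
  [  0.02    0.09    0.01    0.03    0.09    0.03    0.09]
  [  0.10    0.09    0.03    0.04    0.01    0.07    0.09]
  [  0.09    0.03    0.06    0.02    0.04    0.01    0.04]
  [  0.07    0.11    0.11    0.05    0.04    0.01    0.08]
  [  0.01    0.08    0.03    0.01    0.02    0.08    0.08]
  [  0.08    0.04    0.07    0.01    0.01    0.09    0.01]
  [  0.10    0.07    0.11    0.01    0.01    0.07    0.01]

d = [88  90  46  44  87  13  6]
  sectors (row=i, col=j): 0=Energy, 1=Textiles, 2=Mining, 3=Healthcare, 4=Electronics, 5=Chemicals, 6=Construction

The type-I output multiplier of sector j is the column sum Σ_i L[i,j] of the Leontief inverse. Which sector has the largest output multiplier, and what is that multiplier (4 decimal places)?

Textiles (1.7920)

Form M = I − A:
  [  0.98   -0.09   -0.01   -0.03   -0.09   -0.03   -0.09]
  [ -0.10    0.91   -0.03   -0.04   -0.01   -0.07   -0.09]
  [ -0.09   -0.03    0.94   -0.02   -0.04   -0.01   -0.04]
  [ -0.07   -0.11   -0.11    0.95   -0.04   -0.01   -0.08]
  [ -0.01   -0.08   -0.03   -0.01    0.98   -0.08   -0.08]
  [ -0.08   -0.04   -0.07   -0.01   -0.01    0.91   -0.01]
  [ -0.10   -0.07   -0.11   -0.01   -0.01   -0.07    0.99]
Leontief inverse L = M⁻¹:
  [  1.0599    0.1329    0.0431    0.0430    0.1041    0.0647    0.1227]
  [  0.1489    1.1402    0.0687    0.0570    0.0328    0.1068    0.1283]
  [  0.1181    0.0628    1.0828    0.0308    0.0579    0.0313    0.0677]
  [  0.1241    0.1637    0.1516    1.0691    0.0646    0.0453    0.1244]
  [  0.0485    0.1127    0.0597    0.0206    1.0315    0.1098    0.1032]
  [  0.1122    0.0709    0.0939    0.0209    0.0275    1.1145    0.0356]
  [  0.1404    0.1088    0.1383    0.0243    0.0323    0.0979    1.0439]
Total output x = L · d:
  x_0 = 1.0599·88 + 0.1329·90 + 0.0431·46 + 0.0430·44 + 0.1041·87 + 0.0647·13 + 0.1227·6 = 119.7368
  x_1 = 0.1489·88 + 1.1402·90 + 0.0687·46 + 0.0570·44 + 0.0328·87 + 0.1068·13 + 0.1283·6 = 126.3991
  x_2 = 0.1181·88 + 0.0628·90 + 1.0828·46 + 0.0308·44 + 0.0579·87 + 0.0313·13 + 0.0677·6 = 73.0611
  x_3 = 0.1241·88 + 0.1637·90 + 0.1516·46 + 1.0691·44 + 0.0646·87 + 0.0453·13 + 0.1244·6 = 86.6271
  x_4 = 0.0485·88 + 0.1127·90 + 0.0597·46 + 0.0206·44 + 1.0315·87 + 0.1098·13 + 0.1032·6 = 109.8450
  x_5 = 0.1122·88 + 0.0709·90 + 0.0939·46 + 0.0209·44 + 0.0275·87 + 1.1145·13 + 0.0356·6 = 38.5859
  x_6 = 0.1404·88 + 0.1088·90 + 0.1383·46 + 0.0243·44 + 0.0323·87 + 0.0979·13 + 1.0439·6 = 39.9233
Output multipliers (column sums of L):
  Energy: 1.7520
  Textiles: 1.7920
  Mining: 1.6381
  Healthcare: 1.2658
  Electronics: 1.3507
  Chemicals: 1.5702
  Construction: 1.6258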